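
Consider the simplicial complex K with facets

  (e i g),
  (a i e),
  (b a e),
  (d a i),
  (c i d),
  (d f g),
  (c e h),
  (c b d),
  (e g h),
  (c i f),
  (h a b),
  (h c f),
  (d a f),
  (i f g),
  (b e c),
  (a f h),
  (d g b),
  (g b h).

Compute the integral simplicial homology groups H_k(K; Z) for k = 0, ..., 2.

H_0 = Z,  H_1 = Z ⊕ Z/2Z,  H_2 = 0.

Fix the vertex order a < b < c < d < e < f < g < h < i and write every simplex with vertices in increasing order. Then dim K = 2 and the simplices of K are:

  0-simplices (9): a, b, c, d, e, f, g, h, i
  1-simplices (27): ab, ad, ae, af, ah, ai, bc, bd, be, bg, bh, cd, ce, cf, ch, ci, df, dg, di, eg, eh, ei, fg, fh, fi, gh, gi
  2-simplices (18): abe, abh, adf, adi, aei, afh, bcd, bce, bdg, bgh, cdi, ceh, cfh, cfi, dfg, egh, egi, fgi

giving chain groups C_0 ≅ Z^9, C_1 ≅ Z^27, C_2 ≅ Z^18.

The boundary map ∂_1: C_1 → C_0 is given by ∂[p,q] = [q] − [p]. For instance
  ∂fi = i − f.
The resulting 9×27 matrix has rank 8, and its Smith normal form has invariant factors (1,1,1,1,1,1,1,1).

∂_2: C_2 → C_1 maps a triangle to the signed sum of its edges. For instance
  ∂cfh = fh − ch + cf,
  ∂abe = be − ae + ab.
The resulting 27×18 matrix has rank 18, and its Smith normal form has invariant factors (1,1,1,1,1,1,1,1,1,1,1,1,1,1,1,1,1,2).

Computing H_k = (kernel of ∂_k) / (image of ∂_{k+1}):

  H_0: rank C_0 − rank ∂_1 = 9 − 8 = 1, and the invariant factors of ∂_1 are all 1, so H_0 = Z.
  H_1: rank ker ∂_1 − rank ∂_2 = (27 − 8) − 18 = 1, and ∂_2 has invariant factor 2 > 1, so H_1 = Z ⊕ Z/2Z.
  H_2: rank ker ∂_2 − rank ∂_3 = (18 − 18) − 0 = 0, and there is no ∂_3, so H_2 = 0.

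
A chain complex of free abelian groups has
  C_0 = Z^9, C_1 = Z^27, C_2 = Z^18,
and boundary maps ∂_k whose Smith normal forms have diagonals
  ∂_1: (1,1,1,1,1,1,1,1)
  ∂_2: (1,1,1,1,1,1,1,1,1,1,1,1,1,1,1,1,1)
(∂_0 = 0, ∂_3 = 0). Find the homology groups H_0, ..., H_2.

H_0 = Z,  H_1 = Z^2,  H_2 = Z.

H_0: b_0 = 9 − 0 − 8 = 1; torsion from ∂_1 factors > 1: none. So H_0 = Z.
H_1: b_1 = 27 − 8 − 17 = 2; torsion from ∂_2 factors > 1: none. So H_1 = Z^2.
H_2: b_2 = 18 − 17 − 0 = 1; torsion from ∂_3 factors > 1: none. So H_2 = Z.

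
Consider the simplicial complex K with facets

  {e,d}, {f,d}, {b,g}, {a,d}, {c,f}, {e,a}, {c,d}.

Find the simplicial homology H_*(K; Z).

Take the total order a < b < c < d < e < f < g on the vertex set. Then K (dimension 1) consists of the simplices:

  0-simplices (7): a, b, c, d, e, f, g
  1-simplices (7): ad, ae, bg, cd, cf, de, df

Hence C_0 ≅ Z^7, C_1 ≅ Z^7.

∂_1: C_1 → C_0 is given by ∂[p,q] = [q] − [p]. For instance
  ∂cf = f − c.
The resulting 7×7 matrix has rank 5, and its Smith normal form has invariant factors (1,1,1,1,1).

Now H_k = ker ∂_k / im ∂_{k+1}, so:

  H_0: rank C_0 − rank ∂_1 = 7 − 5 = 2, and the invariant factors of ∂_1 are all 1, so H_0 ≅ Z^2.
  H_1: rank ker ∂_1 − rank ∂_2 = (7 − 5) − 0 = 2, and there is no ∂_2, so H_1 ≅ Z^2.

H_0 ≅ Z^2,  H_1 ≅ Z^2.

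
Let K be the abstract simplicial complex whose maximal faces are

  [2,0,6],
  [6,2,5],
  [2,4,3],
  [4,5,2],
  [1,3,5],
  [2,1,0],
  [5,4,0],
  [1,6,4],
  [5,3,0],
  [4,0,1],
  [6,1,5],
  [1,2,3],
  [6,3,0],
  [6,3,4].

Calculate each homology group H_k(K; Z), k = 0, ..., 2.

H_0 ≅ Z,  H_1 ≅ Z^2,  H_2 ≅ Z.

Order the vertices as 0 < 1 < 2 < 3 < 4 < 5 < 6. Listing each simplex with vertices in this order, K has dimension 2 with simplices:

  0-simplices (7): [0], [1], [2], [3], [4], [5], [6]
  1-simplices (21): [0,1], [0,2], [0,3], [0,4], [0,5], [0,6], [1,2], [1,3], [1,4], [1,5], [1,6], [2,3], [2,4], [2,5], [2,6], [3,4], [3,5], [3,6], [4,5], [4,6], [5,6]
  2-simplices (14): [0,1,2], [0,1,4], [0,2,6], [0,3,5], [0,3,6], [0,4,5], [1,2,3], [1,3,5], [1,4,6], [1,5,6], [2,3,4], [2,4,5], [2,5,6], [3,4,6]

so the chain groups are C_0 ≅ Z^7, C_1 ≅ Z^21, C_2 ≅ Z^14.

Boundary ∂_1: C_1 → C_0 sends each edge [p,q] (with p < q) to q − p. For instance
  ∂[3,6] = [6] − [3].
The resulting 7×21 matrix has rank 6, and its Smith normal form has invariant factors (1,1,1,1,1,1).

Boundary ∂_2: C_2 → C_1 maps a triangle to the signed sum of its edges. For instance
  ∂[2,5,6] = [5,6] − [2,6] + [2,5],
  ∂[1,2,3] = [2,3] − [1,3] + [1,2].
The 21×14 boundary matrix has rank 13 and Smith normal form diag(1,1,1,1,1,1,1,1,1,1,1,1,1).

Reading off H_k = ker ∂_k / im ∂_{k+1}:

  H_0: rank C_0 − rank ∂_1 = 7 − 6 = 1, and the invariant factors of ∂_1 are all 1, so H_0 ≅ Z.
  H_1: rank ker ∂_1 − rank ∂_2 = (21 − 6) − 13 = 2, and the invariant factors of ∂_2 are all 1, so H_1 ≅ Z^2.
  H_2: rank ker ∂_2 − rank ∂_3 = (14 − 13) − 0 = 1, and there is no ∂_3, so H_2 ≅ Z.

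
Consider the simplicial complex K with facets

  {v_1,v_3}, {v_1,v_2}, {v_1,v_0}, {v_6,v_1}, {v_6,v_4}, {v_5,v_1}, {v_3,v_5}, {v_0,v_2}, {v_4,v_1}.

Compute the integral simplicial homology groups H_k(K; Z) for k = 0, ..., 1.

Fix the vertex order v_0 < v_1 < v_2 < v_3 < v_4 < v_5 < v_6 and write every simplex with vertices in increasing order. Then dim K = 1 and the simplices of K are:

  0-simplices (7): [v_0], [v_1], [v_2], [v_3], [v_4], [v_5], [v_6]
  1-simplices (9): [v_0,v_1], [v_0,v_2], [v_1,v_2], [v_1,v_3], [v_1,v_4], [v_1,v_5], [v_1,v_6], [v_3,v_5], [v_4,v_6]

giving chain groups C_0 ≅ Z^7, C_1 ≅ Z^9.

Boundary ∂_1: C_1 → C_0 is given by ∂[p,q] = [q] − [p]. For instance
  ∂[v_0,v_2] = [v_2] − [v_0].
The 7×9 boundary matrix has rank 6 and Smith normal form diag(1,1,1,1,1,1).

From H_k ≅ ker(∂_k) / im(∂_{k+1}) we obtain:

  H_0: rank C_0 − rank ∂_1 = 7 − 6 = 1, and the invariant factors of ∂_1 are all 1, so H_0 = Z.
  H_1: rank ker ∂_1 − rank ∂_2 = (9 − 6) − 0 = 3, and there is no ∂_2, so H_1 = Z^3.

As a check, the Euler characteristic is 7 − 9 = -2, which agrees with 1 − 3 = -2.
(K is a triangulation of a wedge of 3 circles.)

H_0 ≅ Z,  H_1 ≅ Z^3.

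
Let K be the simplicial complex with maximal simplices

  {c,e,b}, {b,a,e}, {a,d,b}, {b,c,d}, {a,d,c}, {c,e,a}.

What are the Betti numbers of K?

Order the vertices as a < b < c < d < e. Listing each simplex with vertices in this order, K has dimension 2 with simplices:

  0-simplices (5): a, b, c, d, e
  1-simplices (9): ab, ac, ad, ae, bc, bd, be, cd, ce
  2-simplices (6): abd, abe, acd, ace, bcd, bce

giving chain groups C_0 ≅ Z^5, C_1 ≅ Z^9, C_2 ≅ Z^6.

Boundary ∂_1: C_1 → C_0 maps an edge to its endpoints' difference, ∂[p,q] = q − p.
This gives a 5×9 integer matrix of rank 4; reducing to Smith normal form yields diagonal entries (1,1,1,1).

Boundary ∂_2: C_2 → C_1 acts by ∂[p,q,r] = [q,r] − [p,r] + [p,q]. For instance
  ∂bcd = cd − bd + bc,
  ∂abe = be − ae + ab.
The resulting 9×6 matrix has rank 5, and its Smith normal form has invariant factors (1,1,1,1,1).

From H_k ≅ ker(∂_k) / im(∂_{k+1}) we obtain:

  H_0: rank C_0 − rank ∂_1 = 5 − 4 = 1, and the invariant factors of ∂_1 are all 1, so H_0 = Z.
  H_1: rank ker ∂_1 − rank ∂_2 = (9 − 4) − 5 = 0, and the invariant factors of ∂_2 are all 1, so H_1 = 0.
  H_2: rank ker ∂_2 − rank ∂_3 = (6 − 5) − 0 = 1, and there is no ∂_3, so H_2 = Z.

Hence the Betti numbers are b_0 = 1, b_1 = 0, b_2 = 1.

b_0 = 1, b_1 = 0, b_2 = 1.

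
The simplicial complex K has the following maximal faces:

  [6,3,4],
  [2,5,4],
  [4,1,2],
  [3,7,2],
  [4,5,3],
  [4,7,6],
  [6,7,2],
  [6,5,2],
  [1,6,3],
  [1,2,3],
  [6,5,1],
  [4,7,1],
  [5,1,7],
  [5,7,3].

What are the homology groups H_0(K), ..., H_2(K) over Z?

Order the vertices as 1 < 2 < 3 < 4 < 5 < 6 < 7. Listing each simplex with vertices in this order, K has dimension 2 with simplices:

  0-simplices (7): [1], [2], [3], [4], [5], [6], [7]
  1-simplices (21): [1,2], [1,3], [1,4], [1,5], [1,6], [1,7], [2,3], [2,4], [2,5], [2,6], [2,7], [3,4], [3,5], [3,6], [3,7], [4,5], [4,6], [4,7], [5,6], [5,7], [6,7]
  2-simplices (14): [1,2,3], [1,2,4], [1,3,6], [1,4,7], [1,5,6], [1,5,7], [2,3,7], [2,4,5], [2,5,6], [2,6,7], [3,4,5], [3,4,6], [3,5,7], [4,6,7]

Hence C_0 ≅ Z^7, C_1 ≅ Z^21, C_2 ≅ Z^14.

∂_1: C_1 → C_0 sends each edge [p,q] (with p < q) to q − p. For instance
  ∂[1,4] = [4] − [1].
As a 7×21 matrix over Z this has rank 6, with invariant factors (1,1,1,1,1,1).

Boundary ∂_2: C_2 → C_1 sends each 2-simplex [p,q,r] to [q,r] − [p,r] + [p,q]. For instance
  ∂[1,3,6] = [3,6] − [1,6] + [1,3],
  ∂[1,2,3] = [2,3] − [1,3] + [1,2].
As a 21×14 matrix over Z this has rank 13, with invariant factors (1,1,1,1,1,1,1,1,1,1,1,1,1).

From H_k ≅ ker(∂_k) / im(∂_{k+1}) we obtain:

  H_0: rank C_0 − rank ∂_1 = 7 − 6 = 1, and the invariant factors of ∂_1 are all 1, so H_0 = Z.
  H_1: rank ker ∂_1 − rank ∂_2 = (21 − 6) − 13 = 2, and the invariant factors of ∂_2 are all 1, so H_1 = Z^2.
  H_2: rank ker ∂_2 − rank ∂_3 = (14 − 13) − 0 = 1, and there is no ∂_3, so H_2 = Z.

H_0 = Z,  H_1 = Z^2,  H_2 = Z.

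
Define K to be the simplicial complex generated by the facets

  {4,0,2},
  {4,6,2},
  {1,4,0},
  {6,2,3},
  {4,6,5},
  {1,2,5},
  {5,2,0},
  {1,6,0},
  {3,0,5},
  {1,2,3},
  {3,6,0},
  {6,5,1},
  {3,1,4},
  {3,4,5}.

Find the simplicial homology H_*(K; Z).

Order the vertices as 0 < 1 < 2 < 3 < 4 < 5 < 6. Listing each simplex with vertices in this order, K has dimension 2 with simplices:

  0-simplices (7): [0], [1], [2], [3], [4], [5], [6]
  1-simplices (21): [0,1], [0,2], [0,3], [0,4], [0,5], [0,6], [1,2], [1,3], [1,4], [1,5], [1,6], [2,3], [2,4], [2,5], [2,6], [3,4], [3,5], [3,6], [4,5], [4,6], [5,6]
  2-simplices (14): [0,1,4], [0,1,6], [0,2,4], [0,2,5], [0,3,5], [0,3,6], [1,2,3], [1,2,5], [1,3,4], [1,5,6], [2,3,6], [2,4,6], [3,4,5], [4,5,6]

so the chain groups are C_0 ≅ Z^7, C_1 ≅ Z^21, C_2 ≅ Z^14.

The boundary map ∂_1: C_1 → C_0 maps an edge to its endpoints' difference, ∂[p,q] = q − p. For instance
  ∂[0,5] = [5] − [0].
The resulting 7×21 matrix has rank 6, and its Smith normal form has invariant factors (1,1,1,1,1,1).

∂_2: C_2 → C_1 maps a triangle to the signed sum of its edges. For instance
  ∂[1,5,6] = [5,6] − [1,6] + [1,5],
  ∂[4,5,6] = [5,6] − [4,6] + [4,5].
The resulting 21×14 matrix has rank 13, and its Smith normal form has invariant factors (1,1,1,1,1,1,1,1,1,1,1,1,1).

Computing H_k = (kernel of ∂_k) / (image of ∂_{k+1}):

  H_0: rank C_0 − rank ∂_1 = 7 − 6 = 1, and the invariant factors of ∂_1 are all 1, so H_0 = Z.
  H_1: rank ker ∂_1 − rank ∂_2 = (21 − 6) − 13 = 2, and the invariant factors of ∂_2 are all 1, so H_1 = Z^2.
  H_2: rank ker ∂_2 − rank ∂_3 = (14 − 13) − 0 = 1, and there is no ∂_3, so H_2 = Z.

As a check, the Euler characteristic is 7 − 21 + 14 = 0, which agrees with 1 − 2 + 1 = 0.
(K is a triangulation of the torus T^2.)

H_0 ≅ Z,  H_1 ≅ Z^2,  H_2 ≅ Z.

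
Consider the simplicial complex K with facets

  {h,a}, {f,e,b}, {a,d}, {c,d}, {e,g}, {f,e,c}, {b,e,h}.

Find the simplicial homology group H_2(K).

Order the vertices as a < b < c < d < e < f < g < h. Listing each simplex with vertices in this order, K has dimension 2 with simplices:

  0-simplices (8): a, b, c, d, e, f, g, h
  1-simplices (11): ad, ah, be, bf, bh, cd, ce, cf, ef, eg, eh
  2-simplices (3): bef, beh, cef

giving chain groups C_0 ≅ Z^8, C_1 ≅ Z^11, C_2 ≅ Z^3.

∂_1: C_1 → C_0 maps an edge to its endpoints' difference, ∂[p,q] = q − p. For instance
  ∂eg = g − e.
As a 8×11 matrix over Z this has rank 7, with invariant factors (1,1,1,1,1,1,1).

∂_2: C_2 → C_1 acts by ∂[p,q,r] = [q,r] − [p,r] + [p,q]. For instance
  ∂cef = ef − cf + ce,
  ∂bef = ef − bf + be.
This gives a 11×3 integer matrix of rank 3; reducing to Smith normal form yields diagonal entries (1,1,1).

Reading off H_k = ker ∂_k / im ∂_{k+1}:

  H_2: rank ker ∂_2 − rank ∂_3 = (3 − 3) − 0 = 0, and there is no ∂_3, so H_2 ≅ 0.

H_2 ≅ 0.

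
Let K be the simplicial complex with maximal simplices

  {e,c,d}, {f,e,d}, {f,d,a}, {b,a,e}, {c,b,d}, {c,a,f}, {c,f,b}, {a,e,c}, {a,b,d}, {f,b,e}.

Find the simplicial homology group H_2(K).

Fix the vertex order a < b < c < d < e < f and write every simplex with vertices in increasing order. Then dim K = 2 and the simplices of K are:

  0-simplices (6): a, b, c, d, e, f
  1-simplices (15): ab, ac, ad, ae, af, bc, bd, be, bf, cd, ce, cf, de, df, ef
  2-simplices (10): abd, abe, ace, acf, adf, bcd, bcf, bef, cde, def

so the chain groups are C_0 ≅ Z^6, C_1 ≅ Z^15, C_2 ≅ Z^10.

Boundary ∂_1: C_1 → C_0 maps an edge to its endpoints' difference, ∂[p,q] = q − p. For instance
  ∂bf = f − b.
The resulting 6×15 matrix has rank 5, and its Smith normal form has invariant factors (1,1,1,1,1).

Boundary ∂_2: C_2 → C_1 sends each 2-simplex [p,q,r] to [q,r] − [p,r] + [p,q]. For instance
  ∂acf = cf − af + ac,
  ∂bef = ef − bf + be.
As a 15×10 matrix over Z this has rank 10, with invariant factors (1,1,1,1,1,1,1,1,1,2).

From H_k ≅ ker(∂_k) / im(∂_{k+1}) we obtain:

  H_2: rank ker ∂_2 − rank ∂_3 = (10 − 10) − 0 = 0, and there is no ∂_3, so H_2 = 0.

H_2 ≅ 0.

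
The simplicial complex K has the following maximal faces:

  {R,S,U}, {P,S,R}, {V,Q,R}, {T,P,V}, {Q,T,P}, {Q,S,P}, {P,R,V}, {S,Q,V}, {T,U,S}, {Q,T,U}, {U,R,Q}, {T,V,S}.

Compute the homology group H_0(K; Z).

H_0 = Z.

Take the total order P < Q < R < S < T < U < V on the vertex set. Then K (dimension 2) consists of the simplices:

  0-simplices (7): P, Q, R, S, T, U, V
  1-simplices (18): PQ, PR, PS, PT, PV, QR, QS, QT, QU, QV, RS, RU, RV, ST, SU, SV, TU, TV
  2-simplices (12): PQS, PQT, PRS, PRV, PTV, QRU, QRV, QSV, QTU, RSU, STU, STV

giving chain groups C_0 ≅ Z^7, C_1 ≅ Z^18, C_2 ≅ Z^12.

∂_1: C_1 → C_0 is given by ∂[p,q] = [q] − [p]. For instance
  ∂TU = U − T.
This gives a 7×18 integer matrix of rank 6; reducing to Smith normal form yields diagonal entries (1,1,1,1,1,1).

∂_2: C_2 → C_1 maps a triangle to the signed sum of its edges. For instance
  ∂STV = TV − SV + ST,
  ∂PQS = QS − PS + PQ.
The resulting 18×12 matrix has rank 12, and its Smith normal form has invariant factors (1,1,1,1,1,1,1,1,1,1,1,2).

Reading off H_k = ker ∂_k / im ∂_{k+1}:

  H_0: rank C_0 − rank ∂_1 = 7 − 6 = 1, and the invariant factors of ∂_1 are all 1, so H_0 ≅ Z.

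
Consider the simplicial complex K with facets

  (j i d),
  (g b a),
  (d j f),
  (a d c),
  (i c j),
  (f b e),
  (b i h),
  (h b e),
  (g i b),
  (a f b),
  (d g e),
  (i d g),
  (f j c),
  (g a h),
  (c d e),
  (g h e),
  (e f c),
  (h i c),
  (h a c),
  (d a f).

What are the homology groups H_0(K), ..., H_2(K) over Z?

Order the vertices as a < b < c < d < e < f < g < h < i < j. Listing each simplex with vertices in this order, K has dimension 2 with simplices:

  0-simplices (10): a, b, c, d, e, f, g, h, i, j
  1-simplices (30): ab, ac, ad, af, ag, ah, be, bf, bg, bh, bi, cd, ce, cf, ch, ci, cj, de, df, dg, di, dj, ef, eg, eh, fj, gh, gi, hi, ij
  2-simplices (20): abf, abg, acd, ach, adf, agh, bef, beh, bgi, bhi, cde, cef, cfj, chi, cij, deg, dfj, dgi, dij, egh

so the chain groups are C_0 ≅ Z^10, C_1 ≅ Z^30, C_2 ≅ Z^20.

Boundary ∂_1: C_1 → C_0 maps an edge to its endpoints' difference, ∂[p,q] = q − p. For instance
  ∂cd = d − c.
The resulting 10×30 matrix has rank 9, and its Smith normal form has invariant factors (1,1,1,1,1,1,1,1,1).

Boundary ∂_2: C_2 → C_1 acts by ∂[p,q,r] = [q,r] − [p,r] + [p,q]. For instance
  ∂acd = cd − ad + ac,
  ∂dgi = gi − di + dg.
This gives a 30×20 integer matrix of rank 20; reducing to Smith normal form yields diagonal entries (1,1,1,1,1,1,1,1,1,1,1,1,1,1,1,1,1,1,1,2).

Computing H_k = (kernel of ∂_k) / (image of ∂_{k+1}):

  H_0: rank C_0 − rank ∂_1 = 10 − 9 = 1, and the invariant factors of ∂_1 are all 1, so H_0 ≅ Z.
  H_1: rank ker ∂_1 − rank ∂_2 = (30 − 9) − 20 = 1, and ∂_2 has invariant factor 2 > 1, so H_1 ≅ Z ⊕ Z/2.
  H_2: rank ker ∂_2 − rank ∂_3 = (20 − 20) − 0 = 0, and there is no ∂_3, so H_2 ≅ 0.

(K is a triangulation of the Klein bottle.)

H_0 ≅ Z,  H_1 ≅ Z ⊕ Z/2,  H_2 = 0.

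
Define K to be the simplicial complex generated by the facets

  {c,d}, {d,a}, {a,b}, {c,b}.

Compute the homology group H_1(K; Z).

H_1 = Z.

Take the total order a < b < c < d on the vertex set. Then K (dimension 1) consists of the simplices:

  0-simplices (4): a, b, c, d
  1-simplices (4): ab, ad, bc, cd

so the chain groups are C_0 ≅ Z^4, C_1 ≅ Z^4.

∂_1: C_1 → C_0 maps an edge to its endpoints' difference, ∂[p,q] = q − p. For instance
  ∂ad = d − a.
The resulting 4×4 matrix has rank 3, and its Smith normal form has invariant factors (1,1,1).

Now H_k = ker ∂_k / im ∂_{k+1}, so:

  H_1: rank ker ∂_1 − rank ∂_2 = (4 − 3) − 0 = 1, and there is no ∂_2, so H_1 ≅ Z.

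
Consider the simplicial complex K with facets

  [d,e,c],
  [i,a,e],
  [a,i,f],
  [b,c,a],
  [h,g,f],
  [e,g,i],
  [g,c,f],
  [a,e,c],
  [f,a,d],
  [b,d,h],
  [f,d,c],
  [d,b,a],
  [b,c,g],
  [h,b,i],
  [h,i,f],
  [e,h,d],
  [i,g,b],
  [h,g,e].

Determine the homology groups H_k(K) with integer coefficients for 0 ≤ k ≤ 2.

Fix the vertex order a < b < c < d < e < f < g < h < i and write every simplex with vertices in increasing order. Then dim K = 2 and the simplices of K are:

  0-simplices (9): a, b, c, d, e, f, g, h, i
  1-simplices (27): ab, ac, ad, ae, af, ai, bc, bd, bg, bh, bi, cd, ce, cf, cg, de, df, dh, eg, eh, ei, fg, fh, fi, gh, gi, hi
  2-simplices (18): abc, abd, ace, adf, aei, afi, bcg, bdh, bgi, bhi, cde, cdf, cfg, deh, egh, egi, fgh, fhi

giving chain groups C_0 ≅ Z^9, C_1 ≅ Z^27, C_2 ≅ Z^18.

Boundary ∂_1: C_1 → C_0 sends each edge [p,q] (with p < q) to q − p. For instance
  ∂bh = h − b.
The resulting 9×27 matrix has rank 8, and its Smith normal form has invariant factors (1,1,1,1,1,1,1,1).

The boundary map ∂_2: C_2 → C_1 maps a triangle to the signed sum of its edges. For instance
  ∂deh = eh − dh + de,
  ∂ace = ce − ae + ac.
The resulting 27×18 matrix has rank 18, and its Smith normal form has invariant factors (1,1,1,1,1,1,1,1,1,1,1,1,1,1,1,1,1,2).

Reading off H_k = ker ∂_k / im ∂_{k+1}:

  H_0: rank C_0 − rank ∂_1 = 9 − 8 = 1, and the invariant factors of ∂_1 are all 1, so H_0 ≅ Z.
  H_1: rank ker ∂_1 − rank ∂_2 = (27 − 8) − 18 = 1, and ∂_2 has invariant factor 2 > 1, so H_1 ≅ Z × Z/2.
  H_2: rank ker ∂_2 − rank ∂_3 = (18 − 18) − 0 = 0, and there is no ∂_3, so H_2 ≅ 0.

(K is a triangulation of the Klein bottle.)

H_0 = Z,  H_1 = Z × Z/2,  H_2 = 0.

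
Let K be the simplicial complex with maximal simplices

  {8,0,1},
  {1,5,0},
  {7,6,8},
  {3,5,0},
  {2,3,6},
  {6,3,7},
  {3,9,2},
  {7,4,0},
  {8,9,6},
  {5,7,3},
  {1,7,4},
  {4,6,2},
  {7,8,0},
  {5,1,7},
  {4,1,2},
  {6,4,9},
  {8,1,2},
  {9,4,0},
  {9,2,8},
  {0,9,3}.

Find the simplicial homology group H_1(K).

H_1 ≅ Z ⊕ Z/2.

We work with the vertex ordering 0 < 1 < 2 < 3 < 4 < 5 < 6 < 7 < 8 < 9. The simplices of K, each written with vertices in increasing order, are:

  0-simplices (10): [0], [1], [2], [3], [4], [5], [6], [7], [8], [9]
  1-simplices (30): (30 of them)
  2-simplices (20): (20 of them)

giving chain groups C_0 ≅ Z^10, C_1 ≅ Z^30, C_2 ≅ Z^20.

∂_1: C_1 → C_0 sends each edge [p,q] (with p < q) to q − p. For instance
  ∂[0,4] = [4] − [0].
As a 10×30 matrix over Z this has rank 9, with invariant factors (1,1,1,1,1,1,1,1,1).

∂_2: C_2 → C_1 acts by ∂[p,q,r] = [q,r] − [p,r] + [p,q]. For instance
  ∂[0,3,9] = [3,9] − [0,9] + [0,3],
  ∂[2,3,9] = [3,9] − [2,9] + [2,3].
As a 30×20 matrix over Z this has rank 20, with invariant factors (1,1,1,1,1,1,1,1,1,1,1,1,1,1,1,1,1,1,1,2).

From H_k ≅ ker(∂_k) / im(∂_{k+1}) we obtain:

  H_1: rank ker ∂_1 − rank ∂_2 = (30 − 9) − 20 = 1, and ∂_2 has invariant factor 2 > 1, so H_1 = Z ⊕ Z/2.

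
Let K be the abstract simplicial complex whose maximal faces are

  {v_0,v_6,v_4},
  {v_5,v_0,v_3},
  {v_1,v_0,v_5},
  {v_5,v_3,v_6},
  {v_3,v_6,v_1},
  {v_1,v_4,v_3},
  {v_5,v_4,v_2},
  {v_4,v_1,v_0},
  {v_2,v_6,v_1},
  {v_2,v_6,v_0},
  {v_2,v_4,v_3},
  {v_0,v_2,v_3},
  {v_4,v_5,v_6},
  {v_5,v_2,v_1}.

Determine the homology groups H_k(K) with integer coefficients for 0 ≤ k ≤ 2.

Fix the vertex order v_0 < v_1 < v_2 < v_3 < v_4 < v_5 < v_6 and write every simplex with vertices in increasing order. Then dim K = 2 and the simplices of K are:

  0-simplices (7): [v_0], [v_1], [v_2], [v_3], [v_4], [v_5], [v_6]
  1-simplices (21): (21 of them)
  2-simplices (14): (14 of them)

giving chain groups C_0 ≅ Z^7, C_1 ≅ Z^21, C_2 ≅ Z^14.

The boundary map ∂_1: C_1 → C_0 maps an edge to its endpoints' difference, ∂[p,q] = q − p. For instance
  ∂[v_3,v_6] = [v_6] − [v_3].
The resulting 7×21 matrix has rank 6, and its Smith normal form has invariant factors (1,1,1,1,1,1).

Boundary ∂_2: C_2 → C_1 maps a triangle to the signed sum of its edges. For instance
  ∂[v_2,v_4,v_5] = [v_4,v_5] − [v_2,v_5] + [v_2,v_4],
  ∂[v_0,v_1,v_5] = [v_1,v_5] − [v_0,v_5] + [v_0,v_1].
The 21×14 boundary matrix has rank 13 and Smith normal form diag(1,1,1,1,1,1,1,1,1,1,1,1,1).

Computing H_k = (kernel of ∂_k) / (image of ∂_{k+1}):

  H_0: rank C_0 − rank ∂_1 = 7 − 6 = 1, and the invariant factors of ∂_1 are all 1, so H_0 = Z.
  H_1: rank ker ∂_1 − rank ∂_2 = (21 − 6) − 13 = 2, and the invariant factors of ∂_2 are all 1, so H_1 = Z^2.
  H_2: rank ker ∂_2 − rank ∂_3 = (14 − 13) − 0 = 1, and there is no ∂_3, so H_2 = Z.

H_0 ≅ Z,  H_1 ≅ Z^2,  H_2 ≅ Z.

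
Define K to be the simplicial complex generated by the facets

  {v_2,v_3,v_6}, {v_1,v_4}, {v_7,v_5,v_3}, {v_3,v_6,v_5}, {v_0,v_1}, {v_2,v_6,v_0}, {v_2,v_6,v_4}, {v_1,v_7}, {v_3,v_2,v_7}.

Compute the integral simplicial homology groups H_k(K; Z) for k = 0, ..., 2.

We work with the vertex ordering v_0 < v_1 < v_2 < v_3 < v_4 < v_5 < v_6 < v_7. The simplices of K, each written with vertices in increasing order, are:

  0-simplices (8): [v_0], [v_1], [v_2], [v_3], [v_4], [v_5], [v_6], [v_7]
  1-simplices (15): (15 of them)
  2-simplices (6): [v_0,v_2,v_6], [v_2,v_3,v_6], [v_2,v_3,v_7], [v_2,v_4,v_6], [v_3,v_5,v_6], [v_3,v_5,v_7]

so the chain groups are C_0 ≅ Z^8, C_1 ≅ Z^15, C_2 ≅ Z^6.

∂_1: C_1 → C_0 maps an edge to its endpoints' difference, ∂[p,q] = q − p. For instance
  ∂[v_3,v_7] = [v_7] − [v_3].
The resulting 8×15 matrix has rank 7, and its Smith normal form has invariant factors (1,1,1,1,1,1,1).

The boundary map ∂_2: C_2 → C_1 maps a triangle to the signed sum of its edges. For instance
  ∂[v_0,v_2,v_6] = [v_2,v_6] − [v_0,v_6] + [v_0,v_2],
  ∂[v_2,v_3,v_6] = [v_3,v_6] − [v_2,v_6] + [v_2,v_3].
The 15×6 boundary matrix has rank 6 and Smith normal form diag(1,1,1,1,1,1).

From H_k ≅ ker(∂_k) / im(∂_{k+1}) we obtain:

  H_0: rank C_0 − rank ∂_1 = 8 − 7 = 1, and the invariant factors of ∂_1 are all 1, so H_0 ≅ Z.
  H_1: rank ker ∂_1 − rank ∂_2 = (15 − 7) − 6 = 2, and the invariant factors of ∂_2 are all 1, so H_1 ≅ Z^2.
  H_2: rank ker ∂_2 − rank ∂_3 = (6 − 6) − 0 = 0, and there is no ∂_3, so H_2 ≅ 0.

H_0 ≅ Z,  H_1 ≅ Z^2,  H_2 = 0.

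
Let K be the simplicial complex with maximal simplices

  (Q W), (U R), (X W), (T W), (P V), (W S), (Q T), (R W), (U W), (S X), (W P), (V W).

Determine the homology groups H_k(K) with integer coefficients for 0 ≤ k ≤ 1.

H_0 = Z,  H_1 = Z^4.

Take the total order P < Q < R < S < T < U < V < W < X on the vertex set. Then K (dimension 1) consists of the simplices:

  0-simplices (9): P, Q, R, S, T, U, V, W, X
  1-simplices (12): PV, PW, QT, QW, RU, RW, SW, SX, TW, UW, VW, WX

so the chain groups are C_0 ≅ Z^9, C_1 ≅ Z^12.

∂_1: C_1 → C_0 maps an edge to its endpoints' difference, ∂[p,q] = q − p.
As a 9×12 matrix over Z this has rank 8, with invariant factors (1,1,1,1,1,1,1,1).

Computing H_k = (kernel of ∂_k) / (image of ∂_{k+1}):

  H_0: rank C_0 − rank ∂_1 = 9 − 8 = 1, and the invariant factors of ∂_1 are all 1, so H_0 = Z.
  H_1: rank ker ∂_1 − rank ∂_2 = (12 − 8) − 0 = 4, and there is no ∂_2, so H_1 = Z^4.

As a check, the Euler characteristic is 9 − 12 = -3, which agrees with 1 − 4 = -3.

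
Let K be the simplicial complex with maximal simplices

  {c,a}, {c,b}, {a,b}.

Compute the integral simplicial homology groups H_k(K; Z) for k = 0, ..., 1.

Order the vertices as a < b < c. Listing each simplex with vertices in this order, K has dimension 1 with simplices:

  0-simplices (3): a, b, c
  1-simplices (3): ab, ac, bc

giving chain groups C_0 ≅ Z^3, C_1 ≅ Z^3.

∂_1: C_1 → C_0 maps an edge to its endpoints' difference, ∂[p,q] = q − p.
This gives a 3×3 integer matrix of rank 2; reducing to Smith normal form yields diagonal entries (1,1).

Reading off H_k = ker ∂_k / im ∂_{k+1}:

  H_0: rank C_0 − rank ∂_1 = 3 − 2 = 1, and the invariant factors of ∂_1 are all 1, so H_0 = Z.
  H_1: rank ker ∂_1 − rank ∂_2 = (3 − 2) − 0 = 1, and there is no ∂_2, so H_1 = Z.

H_0 = Z,  H_1 = Z.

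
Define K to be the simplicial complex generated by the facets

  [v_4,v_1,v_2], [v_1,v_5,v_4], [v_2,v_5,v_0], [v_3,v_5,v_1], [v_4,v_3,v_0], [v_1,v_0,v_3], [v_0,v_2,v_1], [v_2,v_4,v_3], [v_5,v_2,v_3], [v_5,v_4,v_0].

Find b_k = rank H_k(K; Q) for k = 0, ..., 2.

b_0 = 1, b_1 = 0, b_2 = 0.

We work with the vertex ordering v_0 < v_1 < v_2 < v_3 < v_4 < v_5. The simplices of K, each written with vertices in increasing order, are:

  0-simplices (6): [v_0], [v_1], [v_2], [v_3], [v_4], [v_5]
  1-simplices (15): (15 of them)
  2-simplices (10): [v_0,v_1,v_2], [v_0,v_1,v_3], [v_0,v_2,v_5], [v_0,v_3,v_4], [v_0,v_4,v_5], [v_1,v_2,v_4], [v_1,v_3,v_5], [v_1,v_4,v_5], [v_2,v_3,v_4], [v_2,v_3,v_5]

Hence C_0 ≅ Z^6, C_1 ≅ Z^15, C_2 ≅ Z^10.

The boundary map ∂_1: C_1 → C_0 sends each edge [p,q] (with p < q) to q − p. For instance
  ∂[v_2,v_4] = [v_4] − [v_2].
The resulting 6×15 matrix has rank 5, and its Smith normal form has invariant factors (1,1,1,1,1).

∂_2: C_2 → C_1 sends each 2-simplex [p,q,r] to [q,r] − [p,r] + [p,q]. For instance
  ∂[v_1,v_4,v_5] = [v_4,v_5] − [v_1,v_5] + [v_1,v_4],
  ∂[v_1,v_2,v_4] = [v_2,v_4] − [v_1,v_4] + [v_1,v_2].
As a 15×10 matrix over Z this has rank 10, with invariant factors (1,1,1,1,1,1,1,1,1,2).

Now H_k = ker ∂_k / im ∂_{k+1}, so:

  H_0: rank C_0 − rank ∂_1 = 6 − 5 = 1, and the invariant factors of ∂_1 are all 1, so H_0 ≅ Z.
  H_1: rank ker ∂_1 − rank ∂_2 = (15 − 5) − 10 = 0, and ∂_2 has invariant factor 2 > 1, so H_1 ≅ Z/2.
  H_2: rank ker ∂_2 − rank ∂_3 = (10 − 10) − 0 = 0, and there is no ∂_3, so H_2 ≅ 0.

As a check, the Euler characteristic is 6 − 15 + 10 = 1, which agrees with 1 − 0 + 0 = 1.

Hence the Betti numbers are b_0 = 1, b_1 = 0, b_2 = 0.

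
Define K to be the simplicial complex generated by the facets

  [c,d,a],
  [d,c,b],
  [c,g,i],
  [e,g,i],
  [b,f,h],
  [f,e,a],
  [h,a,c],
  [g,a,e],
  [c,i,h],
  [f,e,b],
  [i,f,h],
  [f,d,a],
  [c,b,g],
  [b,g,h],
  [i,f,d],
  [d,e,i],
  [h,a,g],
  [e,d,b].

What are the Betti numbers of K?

Take the total order a < b < c < d < e < f < g < h < i on the vertex set. Then K (dimension 2) consists of the simplices:

  0-simplices (9): a, b, c, d, e, f, g, h, i
  1-simplices (27): ac, ad, ae, af, ag, ah, bc, bd, be, bf, bg, bh, cd, cg, ch, ci, de, df, di, ef, eg, ei, fh, fi, gh, gi, hi
  2-simplices (18): acd, ach, adf, aef, aeg, agh, bcd, bcg, bde, bef, bfh, bgh, cgi, chi, dei, dfi, egi, fhi

giving chain groups C_0 ≅ Z^9, C_1 ≅ Z^27, C_2 ≅ Z^18.

Boundary ∂_1: C_1 → C_0 is given by ∂[p,q] = [q] − [p]. For instance
  ∂gi = i − g.
The resulting 9×27 matrix has rank 8, and its Smith normal form has invariant factors (1,1,1,1,1,1,1,1).

The boundary map ∂_2: C_2 → C_1 acts by ∂[p,q,r] = [q,r] − [p,r] + [p,q]. For instance
  ∂bcd = cd − bd + bc,
  ∂bgh = gh − bh + bg.
This gives a 27×18 integer matrix of rank 18; reducing to Smith normal form yields diagonal entries (1,1,1,1,1,1,1,1,1,1,1,1,1,1,1,1,1,2).

Now H_k = ker ∂_k / im ∂_{k+1}, so:

  H_0: rank C_0 − rank ∂_1 = 9 − 8 = 1, and the invariant factors of ∂_1 are all 1, so H_0 = Z.
  H_1: rank ker ∂_1 − rank ∂_2 = (27 − 8) − 18 = 1, and ∂_2 has invariant factor 2 > 1, so H_1 = Z × Z/2.
  H_2: rank ker ∂_2 − rank ∂_3 = (18 − 18) − 0 = 0, and there is no ∂_3, so H_2 = 0.

As a check, the Euler characteristic is 9 − 27 + 18 = 0, which agrees with 1 − 1 + 0 = 0.

Hence the Betti numbers are b_0 = 1, b_1 = 1, b_2 = 0.

b_0 = 1, b_1 = 1, b_2 = 0.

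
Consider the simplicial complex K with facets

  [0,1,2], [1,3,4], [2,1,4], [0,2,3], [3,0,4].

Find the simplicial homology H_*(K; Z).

Take the total order 0 < 1 < 2 < 3 < 4 on the vertex set. Then K (dimension 2) consists of the simplices:

  0-simplices (5): [0], [1], [2], [3], [4]
  1-simplices (10): [0,1], [0,2], [0,3], [0,4], [1,2], [1,3], [1,4], [2,3], [2,4], [3,4]
  2-simplices (5): [0,1,2], [0,2,3], [0,3,4], [1,2,4], [1,3,4]

giving chain groups C_0 ≅ Z^5, C_1 ≅ Z^10, C_2 ≅ Z^5.

Boundary ∂_1: C_1 → C_0 is given by ∂[p,q] = [q] − [p].
The 5×10 boundary matrix has rank 4 and Smith normal form diag(1,1,1,1).

Boundary ∂_2: C_2 → C_1 acts by ∂[p,q,r] = [q,r] − [p,r] + [p,q]. For instance
  ∂[0,3,4] = [3,4] − [0,4] + [0,3],
  ∂[1,3,4] = [3,4] − [1,4] + [1,3].
As a 10×5 matrix over Z this has rank 5, with invariant factors (1,1,1,1,1).

Reading off H_k = ker ∂_k / im ∂_{k+1}:

  H_0: rank C_0 − rank ∂_1 = 5 − 4 = 1, and the invariant factors of ∂_1 are all 1, so H_0 = Z.
  H_1: rank ker ∂_1 − rank ∂_2 = (10 − 4) − 5 = 1, and the invariant factors of ∂_2 are all 1, so H_1 = Z.
  H_2: rank ker ∂_2 − rank ∂_3 = (5 − 5) − 0 = 0, and there is no ∂_3, so H_2 = 0.

As a check, the Euler characteristic is 5 − 10 + 5 = 0, which agrees with 1 − 1 + 0 = 0.
(K is a triangulation of the Möbius band.)

H_0 = Z,  H_1 = Z,  H_2 = 0.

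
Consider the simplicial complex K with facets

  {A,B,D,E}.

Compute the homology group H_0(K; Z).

Fix the vertex order A < B < D < E and write every simplex with vertices in increasing order. Then dim K = 3 and the simplices of K are:

  0-simplices (4): A, B, D, E
  1-simplices (6): AB, AD, AE, BD, BE, DE
  2-simplices (4): ABD, ABE, ADE, BDE
  3-simplices (1): ABDE

Hence C_0 ≅ Z^4, C_1 ≅ Z^6, C_2 ≅ Z^4, C_3 ≅ Z^1.

Boundary ∂_1: C_1 → C_0 maps an edge to its endpoints' difference, ∂[p,q] = q − p.
This gives a 4×6 integer matrix of rank 3; reducing to Smith normal form yields diagonal entries (1,1,1).

The boundary map ∂_2: C_2 → C_1 maps a triangle to the signed sum of its edges. For instance
  ∂ABE = BE − AE + AB,
  ∂BDE = DE − BE + BD.
The 6×4 boundary matrix has rank 3 and Smith normal form diag(1,1,1).

∂_3: C_3 → C_2 sends each 3-simplex σ to the alternating sum Σ_i (−1)^i (σ with its i-th vertex removed). For instance
  ∂ABDE = BDE − ADE + ABE − ABD.
The resulting 4×1 matrix has rank 1, and its Smith normal form has invariant factors (1).

Reading off H_k = ker ∂_k / im ∂_{k+1}:

  H_0: rank C_0 − rank ∂_1 = 4 − 3 = 1, and the invariant factors of ∂_1 are all 1, so H_0 ≅ Z.

(K is a triangulation of the 3-simplex.)

H_0 = Z.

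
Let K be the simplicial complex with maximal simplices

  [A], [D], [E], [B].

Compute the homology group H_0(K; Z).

H_0 ≅ Z^4.

Take the total order A < B < D < E on the vertex set. Then K (dimension 0) consists of the simplices:

  0-simplices (4): A, B, D, E

giving chain groups C_0 ≅ Z^4.

Reading off H_k = ker ∂_k / im ∂_{k+1}:

  H_0: rank C_0 − rank ∂_1 = 4 − 0 = 4, and there is no ∂_1, so H_0 ≅ Z^4.

(K is a triangulation of a set of 4 points.)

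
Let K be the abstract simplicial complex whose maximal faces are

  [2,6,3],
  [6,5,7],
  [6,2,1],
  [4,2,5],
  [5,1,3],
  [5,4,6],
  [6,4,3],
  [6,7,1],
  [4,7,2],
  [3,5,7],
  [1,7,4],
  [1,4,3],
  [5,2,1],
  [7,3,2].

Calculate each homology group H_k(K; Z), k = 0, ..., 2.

Fix the vertex order 1 < 2 < 3 < 4 < 5 < 6 < 7 and write every simplex with vertices in increasing order. Then dim K = 2 and the simplices of K are:

  0-simplices (7): [1], [2], [3], [4], [5], [6], [7]
  1-simplices (21): [1,2], [1,3], [1,4], [1,5], [1,6], [1,7], [2,3], [2,4], [2,5], [2,6], [2,7], [3,4], [3,5], [3,6], [3,7], [4,5], [4,6], [4,7], [5,6], [5,7], [6,7]
  2-simplices (14): [1,2,5], [1,2,6], [1,3,4], [1,3,5], [1,4,7], [1,6,7], [2,3,6], [2,3,7], [2,4,5], [2,4,7], [3,4,6], [3,5,7], [4,5,6], [5,6,7]

giving chain groups C_0 ≅ Z^7, C_1 ≅ Z^21, C_2 ≅ Z^14.

∂_1: C_1 → C_0 is given by ∂[p,q] = [q] − [p]. For instance
  ∂[3,4] = [4] − [3].
As a 7×21 matrix over Z this has rank 6, with invariant factors (1,1,1,1,1,1).

The boundary map ∂_2: C_2 → C_1 sends each 2-simplex [p,q,r] to [q,r] − [p,r] + [p,q]. For instance
  ∂[2,3,7] = [3,7] − [2,7] + [2,3],
  ∂[2,4,5] = [4,5] − [2,5] + [2,4].
This gives a 21×14 integer matrix of rank 13; reducing to Smith normal form yields diagonal entries (1,1,1,1,1,1,1,1,1,1,1,1,1).

Computing H_k = (kernel of ∂_k) / (image of ∂_{k+1}):

  H_0: rank C_0 − rank ∂_1 = 7 − 6 = 1, and the invariant factors of ∂_1 are all 1, so H_0 = Z.
  H_1: rank ker ∂_1 − rank ∂_2 = (21 − 6) − 13 = 2, and the invariant factors of ∂_2 are all 1, so H_1 = Z^2.
  H_2: rank ker ∂_2 − rank ∂_3 = (14 − 13) − 0 = 1, and there is no ∂_3, so H_2 = Z.

H_0 ≅ Z,  H_1 ≅ Z^2,  H_2 ≅ Z.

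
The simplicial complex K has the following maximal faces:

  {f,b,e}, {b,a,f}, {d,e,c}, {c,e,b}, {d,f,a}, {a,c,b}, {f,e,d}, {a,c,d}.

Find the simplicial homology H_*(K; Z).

H_0 = Z,  H_1 = 0,  H_2 = Z.

Order the vertices as a < b < c < d < e < f. Listing each simplex with vertices in this order, K has dimension 2 with simplices:

  0-simplices (6): a, b, c, d, e, f
  1-simplices (12): ab, ac, ad, af, bc, be, bf, cd, ce, de, df, ef
  2-simplices (8): abc, abf, acd, adf, bce, bef, cde, def

Hence C_0 ≅ Z^6, C_1 ≅ Z^12, C_2 ≅ Z^8.

Boundary ∂_1: C_1 → C_0 maps an edge to its endpoints' difference, ∂[p,q] = q − p.
The resulting 6×12 matrix has rank 5, and its Smith normal form has invariant factors (1,1,1,1,1).

Boundary ∂_2: C_2 → C_1 sends each 2-simplex [p,q,r] to [q,r] − [p,r] + [p,q]. For instance
  ∂adf = df − af + ad,
  ∂bef = ef − bf + be.
As a 12×8 matrix over Z this has rank 7, with invariant factors (1,1,1,1,1,1,1).

From H_k ≅ ker(∂_k) / im(∂_{k+1}) we obtain:

  H_0: rank C_0 − rank ∂_1 = 6 − 5 = 1, and the invariant factors of ∂_1 are all 1, so H_0 ≅ Z.
  H_1: rank ker ∂_1 − rank ∂_2 = (12 − 5) − 7 = 0, and the invariant factors of ∂_2 are all 1, so H_1 ≅ 0.
  H_2: rank ker ∂_2 − rank ∂_3 = (8 − 7) − 0 = 1, and there is no ∂_3, so H_2 ≅ Z.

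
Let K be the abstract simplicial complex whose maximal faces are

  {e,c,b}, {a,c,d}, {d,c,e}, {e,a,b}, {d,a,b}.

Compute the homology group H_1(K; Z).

Take the total order a < b < c < d < e on the vertex set. Then K (dimension 2) consists of the simplices:

  0-simplices (5): a, b, c, d, e
  1-simplices (10): ab, ac, ad, ae, bc, bd, be, cd, ce, de
  2-simplices (5): abd, abe, acd, bce, cde

giving chain groups C_0 ≅ Z^5, C_1 ≅ Z^10, C_2 ≅ Z^5.

∂_1: C_1 → C_0 sends each edge [p,q] (with p < q) to q − p. For instance
  ∂bd = d − b.
The 5×10 boundary matrix has rank 4 and Smith normal form diag(1,1,1,1).

∂_2: C_2 → C_1 sends each 2-simplex [p,q,r] to [q,r] − [p,r] + [p,q]. For instance
  ∂acd = cd − ad + ac,
  ∂bce = ce − be + bc.
As a 10×5 matrix over Z this has rank 5, with invariant factors (1,1,1,1,1).

Computing H_k = (kernel of ∂_k) / (image of ∂_{k+1}):

  H_1: rank ker ∂_1 − rank ∂_2 = (10 − 4) − 5 = 1, and the invariant factors of ∂_2 are all 1, so H_1 = Z.

(K is a triangulation of the Möbius band.)

H_1 = Z.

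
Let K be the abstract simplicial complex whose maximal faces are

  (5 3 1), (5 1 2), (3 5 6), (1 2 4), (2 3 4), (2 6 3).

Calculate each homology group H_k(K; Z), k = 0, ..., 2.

Order the vertices as 1 < 2 < 3 < 4 < 5 < 6. Listing each simplex with vertices in this order, K has dimension 2 with simplices:

  0-simplices (6): [1], [2], [3], [4], [5], [6]
  1-simplices (12): [1,2], [1,3], [1,4], [1,5], [2,3], [2,4], [2,5], [2,6], [3,4], [3,5], [3,6], [5,6]
  2-simplices (6): [1,2,4], [1,2,5], [1,3,5], [2,3,4], [2,3,6], [3,5,6]

so the chain groups are C_0 ≅ Z^6, C_1 ≅ Z^12, C_2 ≅ Z^6.

The boundary map ∂_1: C_1 → C_0 sends each edge [p,q] (with p < q) to q − p. For instance
  ∂[1,5] = [5] − [1].
This gives a 6×12 integer matrix of rank 5; reducing to Smith normal form yields diagonal entries (1,1,1,1,1).

The boundary map ∂_2: C_2 → C_1 maps a triangle to the signed sum of its edges. For instance
  ∂[3,5,6] = [5,6] − [3,6] + [3,5],
  ∂[1,3,5] = [3,5] − [1,5] + [1,3].
The 12×6 boundary matrix has rank 6 and Smith normal form diag(1,1,1,1,1,1).

Now H_k = ker ∂_k / im ∂_{k+1}, so:

  H_0: rank C_0 − rank ∂_1 = 6 − 5 = 1, and the invariant factors of ∂_1 are all 1, so H_0 = Z.
  H_1: rank ker ∂_1 − rank ∂_2 = (12 − 5) − 6 = 1, and the invariant factors of ∂_2 are all 1, so H_1 = Z.
  H_2: rank ker ∂_2 − rank ∂_3 = (6 − 6) − 0 = 0, and there is no ∂_3, so H_2 = 0.

As a check, the Euler characteristic is 6 − 12 + 6 = 0, which agrees with 1 − 1 + 0 = 0.

H_0 ≅ Z,  H_1 ≅ Z,  H_2 = 0.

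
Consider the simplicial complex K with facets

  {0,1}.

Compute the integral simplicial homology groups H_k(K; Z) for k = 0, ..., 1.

Order the vertices as 0 < 1. Listing each simplex with vertices in this order, K has dimension 1 with simplices:

  0-simplices (2): [0], [1]
  1-simplices (1): [0,1]

giving chain groups C_0 ≅ Z^2, C_1 ≅ Z^1.

Boundary ∂_1: C_1 → C_0 is given by ∂[p,q] = [q] − [p]. For instance
  ∂[0,1] = [1] − [0].
The 2×1 boundary matrix has rank 1 and Smith normal form diag(1).

Now H_k = ker ∂_k / im ∂_{k+1}, so:

  H_0: rank C_0 − rank ∂_1 = 2 − 1 = 1, and the invariant factors of ∂_1 are all 1, so H_0 = Z.
  H_1: rank ker ∂_1 − rank ∂_2 = (1 − 1) − 0 = 0, and there is no ∂_2, so H_1 = 0.

As a check, the Euler characteristic is 2 − 1 = 1, which agrees with 1 − 0 = 1.
(K is a triangulation of the 1-simplex.)

H_0 = Z,  H_1 = 0.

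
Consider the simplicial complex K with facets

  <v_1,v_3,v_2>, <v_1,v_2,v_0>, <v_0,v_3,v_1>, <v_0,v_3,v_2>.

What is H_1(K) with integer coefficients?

H_1 = 0.

Take the total order v_0 < v_1 < v_2 < v_3 on the vertex set. Then K (dimension 2) consists of the simplices:

  0-simplices (4): [v_0], [v_1], [v_2], [v_3]
  1-simplices (6): [v_0,v_1], [v_0,v_2], [v_0,v_3], [v_1,v_2], [v_1,v_3], [v_2,v_3]
  2-simplices (4): [v_0,v_1,v_2], [v_0,v_1,v_3], [v_0,v_2,v_3], [v_1,v_2,v_3]

so the chain groups are C_0 ≅ Z^4, C_1 ≅ Z^6, C_2 ≅ Z^4.

The boundary map ∂_1: C_1 → C_0 sends each edge [p,q] (with p < q) to q − p. For instance
  ∂[v_0,v_1] = [v_1] − [v_0].
As a 4×6 matrix over Z this has rank 3, with invariant factors (1,1,1).

∂_2: C_2 → C_1 maps a triangle to the signed sum of its edges. For instance
  ∂[v_0,v_1,v_2] = [v_1,v_2] − [v_0,v_2] + [v_0,v_1],
  ∂[v_0,v_2,v_3] = [v_2,v_3] − [v_0,v_3] + [v_0,v_2].
The resulting 6×4 matrix has rank 3, and its Smith normal form has invariant factors (1,1,1).

Computing H_k = (kernel of ∂_k) / (image of ∂_{k+1}):

  H_1: rank ker ∂_1 − rank ∂_2 = (6 − 3) − 3 = 0, and the invariant factors of ∂_2 are all 1, so H_1 = 0.

(K is a triangulation of the 2-sphere S^2.)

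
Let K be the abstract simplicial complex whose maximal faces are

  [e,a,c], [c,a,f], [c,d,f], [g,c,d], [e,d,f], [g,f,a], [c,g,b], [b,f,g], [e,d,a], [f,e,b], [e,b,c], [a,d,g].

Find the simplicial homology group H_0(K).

Fix the vertex order a < b < c < d < e < f < g and write every simplex with vertices in increasing order. Then dim K = 2 and the simplices of K are:

  0-simplices (7): a, b, c, d, e, f, g
  1-simplices (18): ac, ad, ae, af, ag, bc, be, bf, bg, cd, ce, cf, cg, de, df, dg, ef, fg
  2-simplices (12): ace, acf, ade, adg, afg, bce, bcg, bef, bfg, cdf, cdg, def

so the chain groups are C_0 ≅ Z^7, C_1 ≅ Z^18, C_2 ≅ Z^12.

Boundary ∂_1: C_1 → C_0 sends each edge [p,q] (with p < q) to q − p.
The resulting 7×18 matrix has rank 6, and its Smith normal form has invariant factors (1,1,1,1,1,1).

∂_2: C_2 → C_1 acts by ∂[p,q,r] = [q,r] − [p,r] + [p,q]. For instance
  ∂bcg = cg − bg + bc,
  ∂bef = ef − bf + be.
The 18×12 boundary matrix has rank 12 and Smith normal form diag(1,1,1,1,1,1,1,1,1,1,1,2).

Now H_k = ker ∂_k / im ∂_{k+1}, so:

  H_0: rank C_0 − rank ∂_1 = 7 − 6 = 1, and the invariant factors of ∂_1 are all 1, so H_0 = Z.

H_0 = Z.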